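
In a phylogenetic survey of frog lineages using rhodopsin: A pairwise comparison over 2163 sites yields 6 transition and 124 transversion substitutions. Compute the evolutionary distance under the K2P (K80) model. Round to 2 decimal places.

0.06

P = 6/2163 ≈ 0.002774 and Q = 124/2163 ≈ 0.057328.
Under the Kimura two-parameter model, d = −½ ln(1 − 2P − Q) − ¼ ln(1 − 2Q).
1 − 2P − Q = 0.937124, giving −½ ln(0.937124) = 0.032470.
1 − 2Q = 0.885344, giving −¼ ln(0.885344) = 0.030445.
d = 0.032470 + 0.030445 = 0.062915.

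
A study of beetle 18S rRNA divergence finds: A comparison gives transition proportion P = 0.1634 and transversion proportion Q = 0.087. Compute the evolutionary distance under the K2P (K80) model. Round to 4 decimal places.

0.3148

Under the Kimura two-parameter model, d = −½ ln(1 − 2P − Q) − ¼ ln(1 − 2Q).
1 − 2P − Q = 0.5862, giving −½ ln(0.5862) = 0.267047.
1 − 2Q = 0.826, giving −¼ ln(0.826) = 0.047790.
d = 0.267047 + 0.047790 = 0.314837.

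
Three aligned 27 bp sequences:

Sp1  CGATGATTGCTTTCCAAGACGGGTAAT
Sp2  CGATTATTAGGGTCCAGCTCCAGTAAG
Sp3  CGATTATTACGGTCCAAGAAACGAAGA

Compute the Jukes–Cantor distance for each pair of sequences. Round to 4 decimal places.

Sp1–Sp2: 11/27 sites differ → p ≈ 0.407407, d = −0.75 ln(1 − 0.543209) = 0.587647 ≈ 0.5876.
Sp1–Sp3: 10/27 sites differ → p ≈ 0.37037, d = −0.75 ln(1 − 0.493827) = 0.510658 ≈ 0.5107.
Sp2–Sp3: 10/27 sites differ → p ≈ 0.37037, d = −0.75 ln(1 − 0.493827) = 0.510658 ≈ 0.5107.

d(Sp1,Sp2) = 0.5876, d(Sp1,Sp3) = 0.5107, d(Sp2,Sp3) = 0.5107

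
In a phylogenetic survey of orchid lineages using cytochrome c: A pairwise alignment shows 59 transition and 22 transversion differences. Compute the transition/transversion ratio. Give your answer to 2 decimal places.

R = 59/22 = 2.681818… ≈ 2.68 (to 2 d.p.).

2.68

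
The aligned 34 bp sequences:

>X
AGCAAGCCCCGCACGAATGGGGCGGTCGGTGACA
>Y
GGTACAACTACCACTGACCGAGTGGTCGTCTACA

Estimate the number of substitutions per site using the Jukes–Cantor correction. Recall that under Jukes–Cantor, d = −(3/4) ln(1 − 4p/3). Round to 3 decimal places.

0.824

The sequences differ at 17 of 34 sites, so p = 17/34 = 0.5.
d = −(3/4) ln(1 − 4p/3) = −0.75 ln(1 − 0.666667) = −0.75 ln(0.333333)
  = −0.75 × (-1.098613) = 0.823960 substitutions/site.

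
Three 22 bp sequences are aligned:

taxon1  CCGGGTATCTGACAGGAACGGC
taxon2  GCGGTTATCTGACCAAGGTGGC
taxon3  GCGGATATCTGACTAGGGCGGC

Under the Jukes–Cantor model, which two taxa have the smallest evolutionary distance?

taxon1–taxon2: 8/22 differ, p = 0.364, d = 0.497.
taxon1–taxon3: 6/22 differ, p = 0.273, d = 0.339.
taxon2–taxon3: 4/22 differ, p = 0.182, d = 0.208.
The smallest distance is between taxon2 and taxon3.

taxon2 and taxon3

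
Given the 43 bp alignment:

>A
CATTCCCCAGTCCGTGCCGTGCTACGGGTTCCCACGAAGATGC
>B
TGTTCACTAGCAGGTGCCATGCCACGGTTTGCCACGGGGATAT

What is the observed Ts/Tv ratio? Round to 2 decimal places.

2.00

Transitions are A↔G and C↔T; transversions are all other mismatches.
Transitions: 10. Transversions: 5.
R = 10/5 = 2.00.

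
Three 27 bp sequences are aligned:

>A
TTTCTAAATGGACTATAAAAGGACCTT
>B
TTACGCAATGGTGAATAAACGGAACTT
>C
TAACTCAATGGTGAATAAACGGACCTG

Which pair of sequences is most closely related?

B and C

A–B: 8/27 differ, p = 0.296, d = 0.377.
A–C: 8/27 differ, p = 0.296, d = 0.377.
B–C: 4/27 differ, p = 0.148, d = 0.165.
The smallest distance is between B and C.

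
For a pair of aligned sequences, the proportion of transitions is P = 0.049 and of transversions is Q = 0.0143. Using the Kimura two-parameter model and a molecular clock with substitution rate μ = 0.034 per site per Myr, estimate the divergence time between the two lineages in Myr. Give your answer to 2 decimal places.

0.98

Under the Kimura two-parameter model, d = −½ ln(1 − 2P − Q) − ¼ ln(1 − 2Q).
1 − 2P − Q = 0.8877, giving −½ ln(0.8877) = 0.059561.
1 − 2Q = 0.9714, giving −¼ ln(0.9714) = 0.007254.
d = 0.059561 + 0.007254 = 0.066815.
Under a molecular clock d = 2μt, so t = d/(2μ) = 0.066815 / (2 × 0.034) = 0.98 Myr.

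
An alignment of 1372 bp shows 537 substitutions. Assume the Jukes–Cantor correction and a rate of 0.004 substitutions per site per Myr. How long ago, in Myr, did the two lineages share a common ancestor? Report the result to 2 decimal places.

69.17

p = 537/1372 ≈ 0.391399.
d = −(3/4) ln(1 − 4p/3) = −0.75 ln(1 − 0.521865) = −0.75 ln(0.478135)
  = −0.75 × (-0.737862) = 0.553397 substitutions/site.
Under a molecular clock d = 2μt, so t = d/(2μ) = 0.553397 / (2 × 0.004) = 69.17 Myr.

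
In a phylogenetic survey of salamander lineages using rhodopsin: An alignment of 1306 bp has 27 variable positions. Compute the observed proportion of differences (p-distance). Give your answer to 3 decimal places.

p = 27/1306 = 0.020673… ≈ 0.021 (to 3 d.p.).

0.021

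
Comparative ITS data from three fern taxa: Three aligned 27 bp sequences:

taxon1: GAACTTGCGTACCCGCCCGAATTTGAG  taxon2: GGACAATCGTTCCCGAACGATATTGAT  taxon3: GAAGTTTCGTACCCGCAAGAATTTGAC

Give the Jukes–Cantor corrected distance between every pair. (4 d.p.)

d(taxon1,taxon2) = 0.5107, d(taxon1,taxon3) = 0.2127, d(taxon2,taxon3) = 0.5107

taxon1–taxon2: 10/27 sites differ → p ≈ 0.37037, d = −0.75 ln(1 − 0.493827) = 0.510658 ≈ 0.5107.
taxon1–taxon3: 5/27 sites differ → p ≈ 0.185185, d = −0.75 ln(1 − 0.246913) = 0.212681 ≈ 0.2127.
taxon2–taxon3: 10/27 sites differ → p ≈ 0.37037, d = −0.75 ln(1 − 0.493827) = 0.510658 ≈ 0.5107.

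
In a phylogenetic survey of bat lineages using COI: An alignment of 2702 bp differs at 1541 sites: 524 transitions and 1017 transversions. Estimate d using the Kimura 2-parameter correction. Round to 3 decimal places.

1.072

P = 524/2702 ≈ 0.19393 and Q = 1017/2702 ≈ 0.376388.
Under the Kimura two-parameter model, d = −½ ln(1 − 2P − Q) − ¼ ln(1 − 2Q).
1 − 2P − Q = 0.235752, giving −½ ln(0.235752) = 0.722487.
1 − 2Q = 0.247224, giving −¼ ln(0.247224) = 0.349365.
d = 0.722487 + 0.349365 = 1.071852.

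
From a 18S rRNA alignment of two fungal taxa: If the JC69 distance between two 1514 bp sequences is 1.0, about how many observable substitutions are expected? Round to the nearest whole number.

Invert JC69: p = (3/4)(1 − e^(−4d/3)) = 0.75 × (1 − e^(-1.333333)) = 0.75 × (1 − 0.263597) = 0.552302.
Expected differing sites = pL ≈ 0.552302 × 1514 = 836.185228 ≈ 836.

836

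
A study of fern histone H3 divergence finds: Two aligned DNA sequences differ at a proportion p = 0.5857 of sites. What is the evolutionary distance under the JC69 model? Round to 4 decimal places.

d = −(3/4) ln(1 − 4p/3) = −0.75 ln(1 − 0.780933) = −0.75 ln(0.219067)
  = −0.75 × (-1.518378) = 1.138784 substitutions/site.

1.1388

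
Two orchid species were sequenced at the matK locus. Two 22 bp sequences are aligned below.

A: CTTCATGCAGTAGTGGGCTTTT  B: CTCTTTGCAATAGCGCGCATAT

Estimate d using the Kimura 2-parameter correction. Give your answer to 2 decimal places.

0.51

Of 22 sites, 4 differences are transitions and 4 are transversions, so P = 4/22 ≈ 0.181818 and Q = 4/22 ≈ 0.181818.
Under the Kimura two-parameter model, d = −½ ln(1 − 2P − Q) − ¼ ln(1 − 2Q).
1 − 2P − Q = 0.454546, giving −½ ln(0.454546) = 0.394228.
1 − 2Q = 0.636364, giving −¼ ln(0.636364) = 0.112996.
d = 0.394228 + 0.112996 = 0.507224.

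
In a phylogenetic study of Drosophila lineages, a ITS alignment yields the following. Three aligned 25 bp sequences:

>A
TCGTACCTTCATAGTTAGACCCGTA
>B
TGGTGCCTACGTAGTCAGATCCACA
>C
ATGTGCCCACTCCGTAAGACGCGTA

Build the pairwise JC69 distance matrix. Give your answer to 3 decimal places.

d(A,B) = 0.417, d(A,C) = 0.572, d(B,C) = 0.663

A–B: 8/25 sites differ → p = 0.32, d = −0.75 ln(1 − 0.426667) = 0.417216 ≈ 0.417.
A–C: 10/25 sites differ → p = 0.4, d = −0.75 ln(1 − 0.533333) = 0.571605 ≈ 0.572.
B–C: 11/25 sites differ → p = 0.44, d = −0.75 ln(1 − 0.586667) = 0.662626 ≈ 0.663.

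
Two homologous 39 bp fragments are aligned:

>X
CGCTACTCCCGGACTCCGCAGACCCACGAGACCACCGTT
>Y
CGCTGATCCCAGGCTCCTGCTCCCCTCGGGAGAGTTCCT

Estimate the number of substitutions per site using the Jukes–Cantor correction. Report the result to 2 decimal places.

0.72

The sequences differ at 18 of 39 sites, so p = 18/39 ≈ 0.461538.
d = −(3/4) ln(1 − 4p/3) = −0.75 ln(1 − 0.615384) = −0.75 ln(0.384616)
  = −0.75 × (-0.955510) = 0.716633 substitutions/site.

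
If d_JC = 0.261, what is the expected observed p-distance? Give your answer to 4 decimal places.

0.2204

p = (3/4)(1 − e^(−4d/3)) = 0.75 × (1 − e^(-0.348)) = 0.75 × (1 − 0.706099) = 0.220426.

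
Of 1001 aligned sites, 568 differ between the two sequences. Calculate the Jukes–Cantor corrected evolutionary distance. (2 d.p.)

p = 568/1001 ≈ 0.567433.
d = −(3/4) ln(1 − 4p/3) = −0.75 ln(1 − 0.756577) = −0.75 ln(0.243423)
  = −0.75 × (-1.412955) = 1.059716 substitutions/site.

1.06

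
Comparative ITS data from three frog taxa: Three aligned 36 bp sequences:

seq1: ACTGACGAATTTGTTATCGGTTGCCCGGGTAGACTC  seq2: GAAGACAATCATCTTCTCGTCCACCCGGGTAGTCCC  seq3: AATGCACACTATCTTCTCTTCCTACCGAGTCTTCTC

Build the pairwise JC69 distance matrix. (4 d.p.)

d(seq1,seq2) = 0.6082, d(seq1,seq3) = 0.8240, d(seq2,seq3) = 0.5482

seq1–seq2: 15/36 sites differ → p ≈ 0.416667, d = −0.75 ln(1 − 0.555556) = 0.608198 ≈ 0.6082.
seq1–seq3: 18/36 sites differ → p = 0.5, d = −0.75 ln(1 − 0.666667) = 0.823960 ≈ 0.8240.
seq2–seq3: 14/36 sites differ → p ≈ 0.388889, d = −0.75 ln(1 − 0.518519) = 0.548166 ≈ 0.5482.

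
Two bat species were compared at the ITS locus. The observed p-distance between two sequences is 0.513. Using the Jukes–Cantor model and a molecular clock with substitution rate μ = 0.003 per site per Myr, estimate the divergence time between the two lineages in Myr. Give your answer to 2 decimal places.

144.00

d = −(3/4) ln(1 − 4p/3) = −0.75 ln(1 − 0.684) = −0.75 ln(0.316)
  = −0.75 × (-1.152013) = 0.864010 substitutions/site.
Under a molecular clock d = 2μt, so t = d/(2μ) = 0.864010 / (2 × 0.003) = 144.00 Myr.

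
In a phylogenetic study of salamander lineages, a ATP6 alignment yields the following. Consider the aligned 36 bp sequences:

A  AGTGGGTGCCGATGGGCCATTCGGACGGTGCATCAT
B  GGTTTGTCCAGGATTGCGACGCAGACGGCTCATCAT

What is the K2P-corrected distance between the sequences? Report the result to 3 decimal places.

0.608

Of 36 sites, 5 differences are transitions and 10 are transversions, so P = 5/36 ≈ 0.138889 and Q = 10/36 ≈ 0.277778.
Under the Kimura two-parameter model, d = −½ ln(1 − 2P − Q) − ¼ ln(1 − 2Q).
1 − 2P − Q = 0.444444, giving −½ ln(0.444444) = 0.405466.
1 − 2Q = 0.444444, giving −¼ ln(0.444444) = 0.202733.
d = 0.405466 + 0.202733 = 0.608199.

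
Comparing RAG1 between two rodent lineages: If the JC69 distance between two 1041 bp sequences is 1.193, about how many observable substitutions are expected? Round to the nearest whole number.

622

Invert JC69: p = (3/4)(1 − e^(−4d/3)) = 0.75 × (1 − e^(-1.590667)) = 0.75 × (1 − 0.203790) = 0.597158.
Expected differing sites = pL ≈ 0.597158 × 1041 = 621.641478 ≈ 622.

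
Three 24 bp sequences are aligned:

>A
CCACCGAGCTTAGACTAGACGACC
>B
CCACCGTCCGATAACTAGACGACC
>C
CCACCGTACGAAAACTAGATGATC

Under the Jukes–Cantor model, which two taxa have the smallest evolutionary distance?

B and C

A–B: 6/24 differ, p = 0.250, d = 0.304.
A–C: 7/24 differ, p = 0.292, d = 0.369.
B–C: 4/24 differ, p = 0.167, d = 0.188.
The smallest distance is between B and C.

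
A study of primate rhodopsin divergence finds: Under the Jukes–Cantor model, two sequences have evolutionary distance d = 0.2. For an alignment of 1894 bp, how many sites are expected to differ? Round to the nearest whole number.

Invert JC69: p = (3/4)(1 − e^(−4d/3)) = 0.75 × (1 − e^(-0.266667)) = 0.75 × (1 − 0.765928) = 0.175554.
Expected differing sites = pL ≈ 0.175554 × 1894 = 332.499276 ≈ 332.

332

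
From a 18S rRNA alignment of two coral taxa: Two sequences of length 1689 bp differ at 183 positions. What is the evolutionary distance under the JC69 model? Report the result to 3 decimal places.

p = 183/1689 ≈ 0.108348.
d = −(3/4) ln(1 − 4p/3) = −0.75 ln(1 − 0.144464) = −0.75 ln(0.855536)
  = −0.75 × (-0.156027) = 0.117020 substitutions/site.

0.117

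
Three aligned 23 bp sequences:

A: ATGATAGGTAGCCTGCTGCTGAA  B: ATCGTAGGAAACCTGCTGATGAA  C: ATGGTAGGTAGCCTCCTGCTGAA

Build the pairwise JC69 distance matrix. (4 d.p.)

d(A,B) = 0.2567, d(A,C) = 0.0924, d(B,C) = 0.2567

A–B: 5/23 sites differ → p ≈ 0.217391, d = −0.75 ln(1 − 0.289855) = 0.256715 ≈ 0.2567.
A–C: 2/23 sites differ → p ≈ 0.086957, d = −0.75 ln(1 − 0.115943) = 0.092425 ≈ 0.0924.
B–C: 5/23 sites differ → p ≈ 0.217391, d = −0.75 ln(1 − 0.289855) = 0.256715 ≈ 0.2567.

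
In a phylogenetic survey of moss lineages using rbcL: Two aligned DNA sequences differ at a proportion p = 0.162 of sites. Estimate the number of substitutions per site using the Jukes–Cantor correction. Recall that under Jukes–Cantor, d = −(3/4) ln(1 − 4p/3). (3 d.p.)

d = −(3/4) ln(1 − 4p/3) = −0.75 ln(1 − 0.216) = −0.75 ln(0.784)
  = −0.75 × (-0.243346) = 0.182510 substitutions/site.

0.183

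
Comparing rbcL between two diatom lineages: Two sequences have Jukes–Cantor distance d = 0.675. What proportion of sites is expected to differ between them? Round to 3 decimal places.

p = (3/4)(1 − e^(−4d/3)) = 0.75 × (1 − e^(-0.9)) = 0.75 × (1 − 0.406570) = 0.445073.

0.445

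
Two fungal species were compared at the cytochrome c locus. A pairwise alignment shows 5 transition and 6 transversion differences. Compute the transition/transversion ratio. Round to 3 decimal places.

R = 5/6 = 0.833333… ≈ 0.833 (to 3 d.p.).

0.833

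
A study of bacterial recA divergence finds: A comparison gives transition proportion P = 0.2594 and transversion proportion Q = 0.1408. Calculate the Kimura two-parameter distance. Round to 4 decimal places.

0.6215

Under the Kimura two-parameter model, d = −½ ln(1 − 2P − Q) − ¼ ln(1 − 2Q).
1 − 2P − Q = 0.3404, giving −½ ln(0.3404) = 0.538817.
1 − 2Q = 0.7184, giving −¼ ln(0.7184) = 0.082682.
d = 0.538817 + 0.082682 = 0.621499.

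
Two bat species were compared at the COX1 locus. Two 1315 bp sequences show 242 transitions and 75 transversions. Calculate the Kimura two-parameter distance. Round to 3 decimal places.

P = 242/1315 ≈ 0.18403 and Q = 75/1315 ≈ 0.057034.
Under the Kimura two-parameter model, d = −½ ln(1 − 2P − Q) − ¼ ln(1 − 2Q).
1 − 2P − Q = 0.574906, giving −½ ln(0.574906) = 0.276774.
1 − 2Q = 0.885932, giving −¼ ln(0.885932) = 0.030279.
d = 0.276774 + 0.030279 = 0.307053.

0.307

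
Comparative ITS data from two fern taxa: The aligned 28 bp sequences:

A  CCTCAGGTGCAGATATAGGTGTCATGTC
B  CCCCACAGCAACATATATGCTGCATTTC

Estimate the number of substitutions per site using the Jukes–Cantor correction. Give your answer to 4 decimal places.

The sequences differ at 12 of 28 sites, so p = 12/28 ≈ 0.428571.
d = −(3/4) ln(1 − 4p/3) = −0.75 ln(1 − 0.571428) = −0.75 ln(0.428572)
  = −0.75 × (-0.847297) = 0.635473 substitutions/site.

0.6355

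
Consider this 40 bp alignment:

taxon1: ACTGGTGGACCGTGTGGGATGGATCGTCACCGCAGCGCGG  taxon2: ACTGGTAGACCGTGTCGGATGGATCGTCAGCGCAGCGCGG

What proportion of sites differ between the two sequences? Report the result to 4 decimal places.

0.0750

The sequences differ at 3 of 40 positions (sites 7, 16, 30).
p = 3/40 = 0.0750.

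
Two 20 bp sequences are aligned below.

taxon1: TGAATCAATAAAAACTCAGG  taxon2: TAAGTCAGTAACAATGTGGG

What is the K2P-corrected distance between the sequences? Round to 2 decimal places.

0.66

Of 20 sites, 6 differences are transitions and 2 are transversions, so P = 6/20 = 0.3 and Q = 2/20 = 0.1.
Under the Kimura two-parameter model, d = −½ ln(1 − 2P − Q) − ¼ ln(1 − 2Q).
1 − 2P − Q = 0.3, giving −½ ln(0.3) = 0.601986.
1 − 2Q = 0.8, giving −¼ ln(0.8) = 0.055786.
d = 0.601986 + 0.055786 = 0.657772.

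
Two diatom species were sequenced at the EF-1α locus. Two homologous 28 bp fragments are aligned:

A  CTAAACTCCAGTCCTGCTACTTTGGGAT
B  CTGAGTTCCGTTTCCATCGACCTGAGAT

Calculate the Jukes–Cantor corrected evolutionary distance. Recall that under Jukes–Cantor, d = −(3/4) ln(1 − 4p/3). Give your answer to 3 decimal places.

The sequences differ at 15 of 28 sites, so p = 15/28 ≈ 0.535714.
d = −(3/4) ln(1 − 4p/3) = −0.75 ln(1 − 0.714285) = −0.75 ln(0.285715)
  = −0.75 × (-1.252760) = 0.939570 substitutions/site.

0.940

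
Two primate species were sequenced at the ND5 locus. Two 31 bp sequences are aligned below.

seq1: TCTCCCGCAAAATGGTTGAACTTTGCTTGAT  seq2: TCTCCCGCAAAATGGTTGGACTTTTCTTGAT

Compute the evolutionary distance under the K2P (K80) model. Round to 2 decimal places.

Of 31 sites, 1 differences are transitions and 1 are transversions, so P = 1/31 ≈ 0.032258 and Q = 1/31 ≈ 0.032258.
Under the Kimura two-parameter model, d = −½ ln(1 − 2P − Q) − ¼ ln(1 − 2Q).
1 − 2P − Q = 0.903226, giving −½ ln(0.903226) = 0.050891.
1 − 2Q = 0.935484, giving −¼ ln(0.935484) = 0.016673.
d = 0.050891 + 0.016673 = 0.067564.

0.07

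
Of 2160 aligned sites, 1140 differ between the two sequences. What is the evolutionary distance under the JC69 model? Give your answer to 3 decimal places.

0.912

p = 1140/2160 ≈ 0.527778.
d = −(3/4) ln(1 − 4p/3) = −0.75 ln(1 − 0.703704) = −0.75 ln(0.296296)
  = −0.75 × (-1.216396) = 0.912297 substitutions/site.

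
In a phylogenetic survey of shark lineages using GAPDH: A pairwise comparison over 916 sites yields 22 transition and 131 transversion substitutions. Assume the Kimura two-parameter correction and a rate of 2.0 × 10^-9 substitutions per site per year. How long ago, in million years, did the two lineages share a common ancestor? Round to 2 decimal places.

P = 22/916 ≈ 0.024017 and Q = 131/916 ≈ 0.143013.
Under the Kimura two-parameter model, d = −½ ln(1 − 2P − Q) − ¼ ln(1 − 2Q).
1 − 2P − Q = 0.808953, giving −½ ln(0.808953) = 0.106007.
1 − 2Q = 0.713974, giving −¼ ln(0.713974) = 0.084227.
d = 0.106007 + 0.084227 = 0.190234.
Under a molecular clock d = 2μt, so t = d/(2μ) = 0.190234 / (2 × 2.0 × 10^-9) = 47.56 million years.

47.56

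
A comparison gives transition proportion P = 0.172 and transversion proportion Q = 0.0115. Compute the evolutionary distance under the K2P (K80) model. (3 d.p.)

0.225

Under the Kimura two-parameter model, d = −½ ln(1 − 2P − Q) − ¼ ln(1 − 2Q).
1 − 2P − Q = 0.6445, giving −½ ln(0.6445) = 0.219640.
1 − 2Q = 0.977, giving −¼ ln(0.977) = 0.005817.
d = 0.219640 + 0.005817 = 0.225457.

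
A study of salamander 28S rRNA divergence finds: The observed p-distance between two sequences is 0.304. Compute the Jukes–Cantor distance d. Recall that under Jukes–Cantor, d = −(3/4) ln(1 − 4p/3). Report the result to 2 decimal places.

d = −(3/4) ln(1 − 4p/3) = −0.75 ln(1 − 0.405333) = −0.75 ln(0.594667)
  = −0.75 × (-0.519754) = 0.389816 substitutions/site.

0.39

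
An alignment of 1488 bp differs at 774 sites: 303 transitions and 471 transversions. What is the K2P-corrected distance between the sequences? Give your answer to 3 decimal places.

0.894

P = 303/1488 ≈ 0.203629 and Q = 471/1488 ≈ 0.316532.
Under the Kimura two-parameter model, d = −½ ln(1 − 2P − Q) − ¼ ln(1 − 2Q).
1 − 2P − Q = 0.27621, giving −½ ln(0.27621) = 0.643297.
1 − 2Q = 0.366936, giving −¼ ln(0.366936) = 0.250642.
d = 0.643297 + 0.250642 = 0.893939.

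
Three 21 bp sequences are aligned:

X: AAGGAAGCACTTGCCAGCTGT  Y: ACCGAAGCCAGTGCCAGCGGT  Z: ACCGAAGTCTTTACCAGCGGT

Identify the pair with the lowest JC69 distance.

Y and Z

X–Y: 6/21 differ, p = 0.286, d = 0.360.
X–Z: 7/21 differ, p = 0.333, d = 0.441.
Y–Z: 4/21 differ, p = 0.190, d = 0.220.
The smallest distance is between Y and Z.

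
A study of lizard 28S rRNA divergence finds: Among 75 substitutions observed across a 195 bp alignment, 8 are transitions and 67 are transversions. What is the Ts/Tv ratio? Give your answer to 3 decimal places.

0.119

R = 8/67 = 0.119402… ≈ 0.119 (to 3 d.p.).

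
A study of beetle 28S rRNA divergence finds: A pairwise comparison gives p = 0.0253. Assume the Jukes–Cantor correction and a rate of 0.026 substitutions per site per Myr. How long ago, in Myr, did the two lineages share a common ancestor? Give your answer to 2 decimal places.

d = −(3/4) ln(1 − 4p/3) = −0.75 ln(1 − 0.033733) = −0.75 ln(0.966267)
  = −0.75 × (-0.034315) = 0.025736 substitutions/site.
Under a molecular clock d = 2μt, so t = d/(2μ) = 0.025736 / (2 × 0.026) = 0.49 Myr.

0.49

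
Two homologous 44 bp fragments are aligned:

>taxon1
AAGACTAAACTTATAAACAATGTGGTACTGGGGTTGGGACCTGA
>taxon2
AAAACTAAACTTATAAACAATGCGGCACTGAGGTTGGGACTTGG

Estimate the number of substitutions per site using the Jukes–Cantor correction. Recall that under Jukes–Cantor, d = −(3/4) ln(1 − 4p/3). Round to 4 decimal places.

0.1505

The sequences differ at 6 of 44 sites (3, 23, 26, 31, 41, 44), so p = 6/44 ≈ 0.136364.
d = −(3/4) ln(1 − 4p/3) = −0.75 ln(1 − 0.181819) = −0.75 ln(0.818181)
  = −0.75 × (-0.200672) = 0.150504 substitutions/site.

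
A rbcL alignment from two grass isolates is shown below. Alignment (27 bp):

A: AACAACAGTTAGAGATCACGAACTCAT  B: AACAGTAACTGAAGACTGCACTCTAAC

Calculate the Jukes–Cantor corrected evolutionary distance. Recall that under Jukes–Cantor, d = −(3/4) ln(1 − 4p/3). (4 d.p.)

0.8817

The sequences differ at 14 of 27 sites, so p = 14/27 ≈ 0.518519.
d = −(3/4) ln(1 − 4p/3) = −0.75 ln(1 − 0.691359) = −0.75 ln(0.308641)
  = −0.75 × (-1.175576) = 0.881682 substitutions/site.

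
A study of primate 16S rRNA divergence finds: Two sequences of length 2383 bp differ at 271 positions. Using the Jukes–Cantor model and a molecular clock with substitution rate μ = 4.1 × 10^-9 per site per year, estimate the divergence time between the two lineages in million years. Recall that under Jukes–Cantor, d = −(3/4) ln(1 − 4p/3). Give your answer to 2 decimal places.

p = 271/2383 ≈ 0.113722.
d = −(3/4) ln(1 − 4p/3) = −0.75 ln(1 − 0.151629) = −0.75 ln(0.848371)
  = −0.75 × (-0.164437) = 0.123328 substitutions/site.
Under a molecular clock d = 2μt, so t = d/(2μ) = 0.123328 / (2 × 4.1 × 10^-9) = 15.04 million years.

15.04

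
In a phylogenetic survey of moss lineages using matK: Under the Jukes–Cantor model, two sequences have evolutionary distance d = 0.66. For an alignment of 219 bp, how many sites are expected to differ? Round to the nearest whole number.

96

Invert JC69: p = (3/4)(1 − e^(−4d/3)) = 0.75 × (1 − e^(-0.88)) = 0.75 × (1 − 0.414783) = 0.438913.
Expected differing sites = pL ≈ 0.438913 × 219 = 96.121947 ≈ 96.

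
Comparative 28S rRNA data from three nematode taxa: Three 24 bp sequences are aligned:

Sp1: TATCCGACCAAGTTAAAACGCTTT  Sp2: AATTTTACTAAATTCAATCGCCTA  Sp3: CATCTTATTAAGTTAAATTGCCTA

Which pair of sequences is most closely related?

Sp2 and Sp3

Sp1–Sp2: 10/24 differ, p = 0.417, d = 0.608.
Sp1–Sp3: 9/24 differ, p = 0.375, d = 0.520.
Sp2–Sp3: 6/24 differ, p = 0.250, d = 0.304.
The smallest distance is between Sp2 and Sp3.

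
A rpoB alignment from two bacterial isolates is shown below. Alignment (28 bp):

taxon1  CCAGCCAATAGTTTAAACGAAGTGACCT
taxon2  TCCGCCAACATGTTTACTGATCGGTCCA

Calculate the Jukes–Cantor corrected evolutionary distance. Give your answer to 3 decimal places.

The sequences differ at 13 of 28 sites, so p = 13/28 ≈ 0.464286.
d = −(3/4) ln(1 − 4p/3) = −0.75 ln(1 − 0.619048) = −0.75 ln(0.380952)
  = −0.75 × (-0.965082) = 0.723812 substitutions/site.

0.724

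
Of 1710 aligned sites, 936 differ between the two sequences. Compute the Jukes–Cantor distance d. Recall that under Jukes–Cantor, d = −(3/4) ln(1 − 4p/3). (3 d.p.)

0.982

p = 936/1710 ≈ 0.547368.
d = −(3/4) ln(1 − 4p/3) = −0.75 ln(1 − 0.729824) = −0.75 ln(0.270176)
  = −0.75 × (-1.308682) = 0.981512 substitutions/site.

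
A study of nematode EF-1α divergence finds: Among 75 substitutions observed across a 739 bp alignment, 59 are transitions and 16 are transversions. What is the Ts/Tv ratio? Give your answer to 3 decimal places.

R = 59/16 = 3.6875 ≈ 3.688 (to 3 d.p.).

3.688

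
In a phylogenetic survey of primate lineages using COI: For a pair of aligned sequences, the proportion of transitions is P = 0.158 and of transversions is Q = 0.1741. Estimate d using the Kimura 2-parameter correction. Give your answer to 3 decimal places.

Under the Kimura two-parameter model, d = −½ ln(1 − 2P − Q) − ¼ ln(1 − 2Q).
1 − 2P − Q = 0.5099, giving −½ ln(0.5099) = 0.336770.
1 − 2Q = 0.6518, giving −¼ ln(0.6518) = 0.107004.
d = 0.336770 + 0.107004 = 0.443774.

0.444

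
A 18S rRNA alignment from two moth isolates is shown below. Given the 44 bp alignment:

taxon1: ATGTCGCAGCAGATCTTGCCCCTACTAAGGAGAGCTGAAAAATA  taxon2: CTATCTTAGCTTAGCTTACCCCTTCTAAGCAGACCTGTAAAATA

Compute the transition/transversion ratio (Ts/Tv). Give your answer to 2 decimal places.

0.33

Transitions are A↔G and C↔T; transversions are all other mismatches.
Transitions: 3. Transversions: 9.
R = 3/9 = 0.333333… ≈ 0.33 (to 2 d.p.).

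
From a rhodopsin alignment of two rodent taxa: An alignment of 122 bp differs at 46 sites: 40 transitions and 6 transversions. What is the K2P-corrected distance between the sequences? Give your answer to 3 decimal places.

0.636

P = 40/122 ≈ 0.327869 and Q = 6/122 ≈ 0.04918.
Under the Kimura two-parameter model, d = −½ ln(1 − 2P − Q) − ¼ ln(1 − 2Q).
1 − 2P − Q = 0.295082, giving −½ ln(0.295082) = 0.610251.
1 − 2Q = 0.90164, giving −¼ ln(0.90164) = 0.025885.
d = 0.610251 + 0.025885 = 0.636136.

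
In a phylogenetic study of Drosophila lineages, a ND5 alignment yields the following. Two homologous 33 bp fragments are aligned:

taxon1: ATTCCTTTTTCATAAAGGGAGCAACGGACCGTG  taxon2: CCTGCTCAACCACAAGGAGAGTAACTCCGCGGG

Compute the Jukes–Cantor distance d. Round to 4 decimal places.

0.7798

The sequences differ at 16 of 33 sites, so p = 16/33 ≈ 0.484848.
d = −(3/4) ln(1 − 4p/3) = −0.75 ln(1 − 0.646464) = −0.75 ln(0.353536)
  = −0.75 × (-1.039770) = 0.779828 substitutions/site.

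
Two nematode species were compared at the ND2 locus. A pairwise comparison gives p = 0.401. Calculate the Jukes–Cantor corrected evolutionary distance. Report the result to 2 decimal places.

0.57

d = −(3/4) ln(1 − 4p/3) = −0.75 ln(1 − 0.534667) = −0.75 ln(0.465333)
  = −0.75 × (-0.765002) = 0.573752 substitutions/site.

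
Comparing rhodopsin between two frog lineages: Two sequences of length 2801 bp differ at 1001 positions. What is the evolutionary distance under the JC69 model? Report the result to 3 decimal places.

p = 1001/2801 ≈ 0.357372.
d = −(3/4) ln(1 − 4p/3) = −0.75 ln(1 − 0.476496) = −0.75 ln(0.523504)
  = −0.75 × (-0.647211) = 0.485408 substitutions/site.

0.485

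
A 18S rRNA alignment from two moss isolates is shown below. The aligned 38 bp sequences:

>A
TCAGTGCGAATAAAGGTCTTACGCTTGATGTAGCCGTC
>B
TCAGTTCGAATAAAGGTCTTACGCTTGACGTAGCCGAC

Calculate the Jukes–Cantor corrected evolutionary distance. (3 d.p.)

The sequences differ at 3 of 38 sites (6, 29, 37), so p = 3/38 ≈ 0.078947.
d = −(3/4) ln(1 − 4p/3) = −0.75 ln(1 − 0.105263) = −0.75 ln(0.894737)
  = −0.75 × (-0.111225) = 0.083419 substitutions/site.

0.083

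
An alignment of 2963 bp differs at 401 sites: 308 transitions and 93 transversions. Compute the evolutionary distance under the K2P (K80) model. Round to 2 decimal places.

P = 308/2963 ≈ 0.103949 and Q = 93/2963 ≈ 0.031387.
Under the Kimura two-parameter model, d = −½ ln(1 − 2P − Q) − ¼ ln(1 − 2Q).
1 − 2P − Q = 0.760715, giving −½ ln(0.760715) = 0.136748.
1 − 2Q = 0.937226, giving −¼ ln(0.937226) = 0.016208.
d = 0.136748 + 0.016208 = 0.152956.

0.15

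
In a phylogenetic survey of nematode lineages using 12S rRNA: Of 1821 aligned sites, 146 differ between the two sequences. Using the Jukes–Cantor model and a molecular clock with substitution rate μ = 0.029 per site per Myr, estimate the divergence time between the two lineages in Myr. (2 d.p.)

1.46

p = 146/1821 ≈ 0.080176.
d = −(3/4) ln(1 − 4p/3) = −0.75 ln(1 − 0.106901) = −0.75 ln(0.893099)
  = −0.75 × (-0.113058) = 0.084794 substitutions/site.
Under a molecular clock d = 2μt, so t = d/(2μ) = 0.084794 / (2 × 0.029) = 1.46 Myr.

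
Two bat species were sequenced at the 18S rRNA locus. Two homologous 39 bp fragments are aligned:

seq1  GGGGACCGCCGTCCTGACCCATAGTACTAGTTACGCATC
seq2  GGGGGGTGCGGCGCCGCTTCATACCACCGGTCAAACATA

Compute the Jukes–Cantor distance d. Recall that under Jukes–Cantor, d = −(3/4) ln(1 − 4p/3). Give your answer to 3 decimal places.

0.717

The sequences differ at 18 of 39 sites, so p = 18/39 ≈ 0.461538.
d = −(3/4) ln(1 − 4p/3) = −0.75 ln(1 − 0.615384) = −0.75 ln(0.384616)
  = −0.75 × (-0.955510) = 0.716633 substitutions/site.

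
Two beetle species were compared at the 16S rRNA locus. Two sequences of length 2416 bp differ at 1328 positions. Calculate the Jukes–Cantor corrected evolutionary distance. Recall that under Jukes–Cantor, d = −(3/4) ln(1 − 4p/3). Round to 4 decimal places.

p = 1328/2416 ≈ 0.549669.
d = −(3/4) ln(1 − 4p/3) = −0.75 ln(1 − 0.732892) = −0.75 ln(0.267108)
  = −0.75 × (-1.320102) = 0.990077 substitutions/site.

0.9901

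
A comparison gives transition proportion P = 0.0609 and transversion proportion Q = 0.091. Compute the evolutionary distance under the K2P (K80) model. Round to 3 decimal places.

Under the Kimura two-parameter model, d = −½ ln(1 − 2P − Q) − ¼ ln(1 − 2Q).
1 − 2P − Q = 0.7872, giving −½ ln(0.7872) = 0.119636.
1 − 2Q = 0.818, giving −¼ ln(0.818) = 0.050223.
d = 0.119636 + 0.050223 = 0.169859.

0.170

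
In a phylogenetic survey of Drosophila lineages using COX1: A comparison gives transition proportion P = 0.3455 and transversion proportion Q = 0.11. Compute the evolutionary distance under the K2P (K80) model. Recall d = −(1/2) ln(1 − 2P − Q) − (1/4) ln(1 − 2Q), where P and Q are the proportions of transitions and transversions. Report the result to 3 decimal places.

Under the Kimura two-parameter model, d = −½ ln(1 − 2P − Q) − ¼ ln(1 − 2Q).
1 − 2P − Q = 0.199, giving −½ ln(0.199) = 0.807225.
1 − 2Q = 0.78, giving −¼ ln(0.78) = 0.062115.
d = 0.807225 + 0.062115 = 0.869340.

0.869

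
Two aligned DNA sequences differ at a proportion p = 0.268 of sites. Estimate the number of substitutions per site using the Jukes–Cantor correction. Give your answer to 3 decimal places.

0.332

d = −(3/4) ln(1 − 4p/3) = −0.75 ln(1 − 0.357333) = −0.75 ln(0.642667)
  = −0.75 × (-0.442129) = 0.331597 substitutions/site.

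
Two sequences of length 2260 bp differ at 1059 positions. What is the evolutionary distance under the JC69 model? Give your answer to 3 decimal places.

p = 1059/2260 ≈ 0.468584.
d = −(3/4) ln(1 − 4p/3) = −0.75 ln(1 − 0.624779) = −0.75 ln(0.375221)
  = −0.75 × (-0.980240) = 0.735180 substitutions/site.

0.735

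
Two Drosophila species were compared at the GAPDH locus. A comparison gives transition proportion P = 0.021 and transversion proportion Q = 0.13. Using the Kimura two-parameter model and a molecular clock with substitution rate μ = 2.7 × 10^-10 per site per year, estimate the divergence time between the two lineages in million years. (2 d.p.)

Under the Kimura two-parameter model, d = −½ ln(1 − 2P − Q) − ¼ ln(1 − 2Q).
1 − 2P − Q = 0.828, giving −½ ln(0.828) = 0.094371.
1 − 2Q = 0.74, giving −¼ ln(0.74) = 0.075276.
d = 0.094371 + 0.075276 = 0.169647.
Under a molecular clock d = 2μt, so t = d/(2μ) = 0.169647 / (2 × 2.7 × 10^-10) = 314.16 million years.

314.16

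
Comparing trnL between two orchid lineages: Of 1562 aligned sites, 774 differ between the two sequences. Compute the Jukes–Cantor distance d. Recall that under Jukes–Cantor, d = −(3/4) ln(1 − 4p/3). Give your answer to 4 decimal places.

p = 774/1562 ≈ 0.495519.
d = −(3/4) ln(1 − 4p/3) = −0.75 ln(1 − 0.660692) = −0.75 ln(0.339308)
  = −0.75 × (-1.080847) = 0.810635 substitutions/site.

0.8106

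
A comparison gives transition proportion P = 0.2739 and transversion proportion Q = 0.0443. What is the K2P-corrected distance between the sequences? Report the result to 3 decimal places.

Under the Kimura two-parameter model, d = −½ ln(1 − 2P − Q) − ¼ ln(1 − 2Q).
1 − 2P − Q = 0.4079, giving −½ ln(0.4079) = 0.448367.
1 − 2Q = 0.9114, giving −¼ ln(0.9114) = 0.023193.
d = 0.448367 + 0.023193 = 0.471560.

0.472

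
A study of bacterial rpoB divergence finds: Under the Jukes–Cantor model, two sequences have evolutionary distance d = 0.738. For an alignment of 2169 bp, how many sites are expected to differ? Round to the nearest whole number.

1019

Invert JC69: p = (3/4)(1 − e^(−4d/3)) = 0.75 × (1 − e^(-0.984)) = 0.75 × (1 − 0.373813) = 0.469640.
Expected differing sites = pL ≈ 0.469640 × 2169 = 1018.64916 ≈ 1019.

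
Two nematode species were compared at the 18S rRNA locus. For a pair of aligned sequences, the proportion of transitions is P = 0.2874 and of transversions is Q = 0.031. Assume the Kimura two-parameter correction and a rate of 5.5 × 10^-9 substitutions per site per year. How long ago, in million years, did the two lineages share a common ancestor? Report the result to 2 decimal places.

43.77

Under the Kimura two-parameter model, d = −½ ln(1 − 2P − Q) − ¼ ln(1 − 2Q).
1 − 2P − Q = 0.3942, giving −½ ln(0.3942) = 0.465448.
1 − 2Q = 0.938, giving −¼ ln(0.938) = 0.016001.
d = 0.465448 + 0.016001 = 0.481449.
Under a molecular clock d = 2μt, so t = d/(2μ) = 0.481449 / (2 × 5.5 × 10^-9) = 43.77 million years.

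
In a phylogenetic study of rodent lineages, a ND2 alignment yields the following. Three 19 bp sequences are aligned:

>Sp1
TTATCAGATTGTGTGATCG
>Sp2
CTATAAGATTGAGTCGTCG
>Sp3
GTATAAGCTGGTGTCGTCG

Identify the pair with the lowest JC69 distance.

Sp2 and Sp3

Sp1–Sp2: 5/19 differ, p = 0.263, d = 0.324.
Sp1–Sp3: 6/19 differ, p = 0.316, d = 0.410.
Sp2–Sp3: 4/19 differ, p = 0.211, d = 0.247.
The smallest distance is between Sp2 and Sp3.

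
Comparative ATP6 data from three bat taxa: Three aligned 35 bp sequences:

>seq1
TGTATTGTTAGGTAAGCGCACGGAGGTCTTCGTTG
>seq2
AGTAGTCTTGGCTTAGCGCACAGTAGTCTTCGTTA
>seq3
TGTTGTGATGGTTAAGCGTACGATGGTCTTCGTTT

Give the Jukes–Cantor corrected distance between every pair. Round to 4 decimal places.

seq1–seq2: 10/35 sites differ → p ≈ 0.285714, d = −0.75 ln(1 − 0.380952) = 0.359679 ≈ 0.3597.
seq1–seq3: 9/35 sites differ → p ≈ 0.257143, d = −0.75 ln(1 − 0.342857) = 0.314890 ≈ 0.3149.
seq2–seq3: 11/35 sites differ → p ≈ 0.314286, d = −0.75 ln(1 − 0.419048) = 0.407315 ≈ 0.4073.

d(seq1,seq2) = 0.3597, d(seq1,seq3) = 0.3149, d(seq2,seq3) = 0.4073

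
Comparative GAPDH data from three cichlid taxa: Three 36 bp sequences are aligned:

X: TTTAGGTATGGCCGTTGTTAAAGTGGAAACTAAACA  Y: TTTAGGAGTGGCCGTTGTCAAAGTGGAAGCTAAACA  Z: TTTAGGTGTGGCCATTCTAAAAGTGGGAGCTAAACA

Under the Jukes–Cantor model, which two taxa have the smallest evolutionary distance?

X and Y

X–Y: 4/36 differ, p = 0.111, d = 0.120.
X–Z: 6/36 differ, p = 0.167, d = 0.188.
Y–Z: 5/36 differ, p = 0.139, d = 0.154.
The smallest distance is between X and Y.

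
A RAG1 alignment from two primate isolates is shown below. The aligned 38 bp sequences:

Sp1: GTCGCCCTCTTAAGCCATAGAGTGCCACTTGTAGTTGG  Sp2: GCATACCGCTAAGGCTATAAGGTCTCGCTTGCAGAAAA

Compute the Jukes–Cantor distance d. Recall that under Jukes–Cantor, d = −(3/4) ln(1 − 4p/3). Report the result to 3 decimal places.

The sequences differ at 18 of 38 sites, so p = 18/38 ≈ 0.473684.
d = −(3/4) ln(1 − 4p/3) = −0.75 ln(1 − 0.631579) = −0.75 ln(0.368421)
  = −0.75 × (-0.998529) = 0.748897 substitutions/site.

0.749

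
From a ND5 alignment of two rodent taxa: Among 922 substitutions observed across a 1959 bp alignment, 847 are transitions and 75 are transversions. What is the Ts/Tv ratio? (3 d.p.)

R = 847/75 = 11.293333… ≈ 11.293 (to 3 d.p.).

11.293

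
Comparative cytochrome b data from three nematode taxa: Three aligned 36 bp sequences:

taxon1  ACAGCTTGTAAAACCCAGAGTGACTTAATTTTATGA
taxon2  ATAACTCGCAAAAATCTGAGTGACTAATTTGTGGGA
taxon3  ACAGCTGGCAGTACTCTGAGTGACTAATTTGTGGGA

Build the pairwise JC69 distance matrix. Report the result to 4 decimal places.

taxon1–taxon2: 12/36 sites differ → p ≈ 0.333333, d = −0.75 ln(1 − 0.444444) = 0.440839 ≈ 0.4408.
taxon1–taxon3: 11/36 sites differ → p ≈ 0.305556, d = −0.75 ln(1 − 0.407408) = 0.392437 ≈ 0.3924.
taxon2–taxon3: 6/36 sites differ → p ≈ 0.166667, d = −0.75 ln(1 − 0.222223) = 0.188487 ≈ 0.1885.

d(taxon1,taxon2) = 0.4408, d(taxon1,taxon3) = 0.3924, d(taxon2,taxon3) = 0.1885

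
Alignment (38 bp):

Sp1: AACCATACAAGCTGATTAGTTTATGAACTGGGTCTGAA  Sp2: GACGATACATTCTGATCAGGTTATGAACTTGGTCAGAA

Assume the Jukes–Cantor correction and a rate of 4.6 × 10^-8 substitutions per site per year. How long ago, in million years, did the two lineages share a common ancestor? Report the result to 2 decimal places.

The sequences differ at 8 of 38 sites (1, 4, 10, 11, 17, 20, 30, 35), so p = 8/38 ≈ 0.210526.
d = −(3/4) ln(1 − 4p/3) = −0.75 ln(1 − 0.280701) = −0.75 ln(0.719299)
  = −0.75 × (-0.329478) = 0.247109 substitutions/site.
Under a molecular clock d = 2μt, so t = d/(2μ) = 0.247109 / (2 × 4.6 × 10^-8) = 2.69 million years.

2.69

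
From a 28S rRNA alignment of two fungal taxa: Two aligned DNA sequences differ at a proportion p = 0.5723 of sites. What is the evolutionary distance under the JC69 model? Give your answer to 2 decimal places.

d = −(3/4) ln(1 − 4p/3) = −0.75 ln(1 − 0.763067) = −0.75 ln(0.236933)
  = −0.75 × (-1.439978) = 1.079984 substitutions/site.

1.08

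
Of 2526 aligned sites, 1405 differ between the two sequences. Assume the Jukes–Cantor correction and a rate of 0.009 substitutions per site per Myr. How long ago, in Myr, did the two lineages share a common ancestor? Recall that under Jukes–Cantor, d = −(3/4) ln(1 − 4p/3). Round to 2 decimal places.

p = 1405/2526 ≈ 0.556215.
d = −(3/4) ln(1 − 4p/3) = −0.75 ln(1 − 0.74162) = −0.75 ln(0.25838)
  = −0.75 × (-1.353324) = 1.014993 substitutions/site.
Under a molecular clock d = 2μt, so t = d/(2μ) = 1.014993 / (2 × 0.009) = 56.39 Myr.

56.39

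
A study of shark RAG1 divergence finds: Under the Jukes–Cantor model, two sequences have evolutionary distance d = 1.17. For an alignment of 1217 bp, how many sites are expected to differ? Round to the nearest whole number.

Invert JC69: p = (3/4)(1 − e^(−4d/3)) = 0.75 × (1 − e^(-1.56)) = 0.75 × (1 − 0.210136) = 0.592398.
Expected differing sites = pL ≈ 0.592398 × 1217 = 720.948366 ≈ 721.

721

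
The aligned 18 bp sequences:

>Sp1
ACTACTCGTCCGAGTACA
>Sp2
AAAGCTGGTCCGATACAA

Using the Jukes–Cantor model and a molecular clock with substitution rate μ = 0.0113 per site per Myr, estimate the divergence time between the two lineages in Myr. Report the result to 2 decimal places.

29.80

The sequences differ at 8 of 18 sites (2, 3, 4, 7, 14, 15, 16, 17), so p = 8/18 ≈ 0.444444.
d = −(3/4) ln(1 − 4p/3) = −0.75 ln(1 − 0.592592) = −0.75 ln(0.407408)
  = −0.75 × (-0.897940) = 0.673455 substitutions/site.
Under a molecular clock d = 2μt, so t = d/(2μ) = 0.673455 / (2 × 0.0113) = 29.80 Myr.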